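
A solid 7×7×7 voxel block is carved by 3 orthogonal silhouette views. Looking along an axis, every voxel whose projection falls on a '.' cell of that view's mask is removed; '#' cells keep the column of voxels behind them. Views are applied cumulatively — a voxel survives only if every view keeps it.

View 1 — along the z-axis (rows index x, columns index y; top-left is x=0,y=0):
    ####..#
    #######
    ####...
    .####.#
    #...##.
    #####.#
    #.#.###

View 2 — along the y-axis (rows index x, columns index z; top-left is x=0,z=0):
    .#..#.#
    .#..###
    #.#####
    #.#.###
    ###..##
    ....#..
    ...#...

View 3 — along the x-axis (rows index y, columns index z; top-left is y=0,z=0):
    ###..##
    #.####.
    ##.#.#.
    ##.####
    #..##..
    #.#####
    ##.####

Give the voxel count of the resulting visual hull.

start: 7×7×7 = 343 voxels
[1] z-view keeps 35 columns → grid now 245
[2] y-view keeps 25 columns → grid now 118
[3] x-view keeps 35 columns → grid now 80

80 voxels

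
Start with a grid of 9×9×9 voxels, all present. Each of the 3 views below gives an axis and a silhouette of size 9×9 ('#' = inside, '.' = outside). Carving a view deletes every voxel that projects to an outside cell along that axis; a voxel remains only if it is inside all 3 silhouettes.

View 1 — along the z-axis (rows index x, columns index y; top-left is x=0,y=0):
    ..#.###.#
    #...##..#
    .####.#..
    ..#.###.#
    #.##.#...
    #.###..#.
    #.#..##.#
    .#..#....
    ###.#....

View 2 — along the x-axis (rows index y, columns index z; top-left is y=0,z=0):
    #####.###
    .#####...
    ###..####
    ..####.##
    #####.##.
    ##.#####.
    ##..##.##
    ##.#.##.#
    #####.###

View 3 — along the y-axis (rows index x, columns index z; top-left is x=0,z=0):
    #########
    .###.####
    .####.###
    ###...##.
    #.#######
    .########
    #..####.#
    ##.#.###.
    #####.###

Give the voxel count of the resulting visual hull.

voxel count = 214

full grid |V| = 729
[1] z-view keeps 39 columns → grid now 351
[2] x-view keeps 60 columns → grid now 268
[3] y-view keeps 64 columns → grid now 214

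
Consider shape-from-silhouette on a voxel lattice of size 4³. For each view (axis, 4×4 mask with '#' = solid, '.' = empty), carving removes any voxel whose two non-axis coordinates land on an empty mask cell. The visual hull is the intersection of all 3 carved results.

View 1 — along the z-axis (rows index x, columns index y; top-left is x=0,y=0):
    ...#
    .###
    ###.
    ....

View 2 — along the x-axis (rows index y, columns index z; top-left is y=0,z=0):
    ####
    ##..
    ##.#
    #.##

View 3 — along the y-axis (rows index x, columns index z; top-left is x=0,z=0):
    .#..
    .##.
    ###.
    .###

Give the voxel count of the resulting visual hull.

before carving: 64 voxels (4×4×4)
V1 z: intersect with XY mask (7 set) -- 28 left
V2 x: intersect with YZ mask (12 set) -- 20 left
V3 y: intersect with XZ mask (9 set) -- 10 left

voxel count = 10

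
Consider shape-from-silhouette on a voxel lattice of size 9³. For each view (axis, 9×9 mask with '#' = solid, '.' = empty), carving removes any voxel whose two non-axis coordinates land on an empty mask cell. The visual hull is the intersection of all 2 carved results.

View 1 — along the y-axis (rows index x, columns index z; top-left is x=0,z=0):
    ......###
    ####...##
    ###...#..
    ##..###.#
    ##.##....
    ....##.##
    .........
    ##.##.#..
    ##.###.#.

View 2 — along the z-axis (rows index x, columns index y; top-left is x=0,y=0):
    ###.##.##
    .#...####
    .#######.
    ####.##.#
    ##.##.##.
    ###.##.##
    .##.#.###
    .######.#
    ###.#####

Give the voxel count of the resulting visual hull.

start: 9×9×9 = 729 voxels
carve view 1 (along y, XZ-mask fill 38/81): 342 voxels remain
carve view 2 (along z, XY-mask fill 60/81): 256 voxels remain

|visual hull| = 256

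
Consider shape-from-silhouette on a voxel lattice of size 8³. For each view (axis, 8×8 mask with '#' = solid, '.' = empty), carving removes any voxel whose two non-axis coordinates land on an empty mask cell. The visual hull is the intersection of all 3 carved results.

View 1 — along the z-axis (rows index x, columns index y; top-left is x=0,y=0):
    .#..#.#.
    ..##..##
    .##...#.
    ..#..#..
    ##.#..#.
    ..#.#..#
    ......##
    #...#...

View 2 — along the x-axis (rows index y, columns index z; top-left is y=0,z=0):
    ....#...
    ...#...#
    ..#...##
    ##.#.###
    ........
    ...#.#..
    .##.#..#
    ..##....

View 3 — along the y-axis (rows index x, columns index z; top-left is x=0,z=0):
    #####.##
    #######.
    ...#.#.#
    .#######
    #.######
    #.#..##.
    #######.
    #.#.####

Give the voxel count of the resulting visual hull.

full grid |V| = 512
[1] z-view keeps 23 columns → grid now 184
[2] x-view keeps 20 columns → grid now 60
[3] y-view keeps 48 columns → grid now 47

|visual hull| = 47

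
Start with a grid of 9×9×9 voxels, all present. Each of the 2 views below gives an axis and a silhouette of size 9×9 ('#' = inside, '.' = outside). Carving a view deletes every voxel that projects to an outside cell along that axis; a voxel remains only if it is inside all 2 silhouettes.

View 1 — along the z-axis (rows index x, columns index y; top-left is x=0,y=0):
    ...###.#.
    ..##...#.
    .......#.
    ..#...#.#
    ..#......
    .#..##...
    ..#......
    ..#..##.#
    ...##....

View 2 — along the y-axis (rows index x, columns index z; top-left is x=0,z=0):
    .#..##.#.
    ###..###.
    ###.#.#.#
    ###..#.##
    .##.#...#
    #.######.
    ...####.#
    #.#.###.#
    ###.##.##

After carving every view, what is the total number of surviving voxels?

start: 9×9×9 = 729 voxels
after view 1 [z-axis, 22 of 81 cells solid] → remaining = 198
after view 2 [y-axis, 51 of 81 cells solid] → remaining = 126

|visual hull| = 126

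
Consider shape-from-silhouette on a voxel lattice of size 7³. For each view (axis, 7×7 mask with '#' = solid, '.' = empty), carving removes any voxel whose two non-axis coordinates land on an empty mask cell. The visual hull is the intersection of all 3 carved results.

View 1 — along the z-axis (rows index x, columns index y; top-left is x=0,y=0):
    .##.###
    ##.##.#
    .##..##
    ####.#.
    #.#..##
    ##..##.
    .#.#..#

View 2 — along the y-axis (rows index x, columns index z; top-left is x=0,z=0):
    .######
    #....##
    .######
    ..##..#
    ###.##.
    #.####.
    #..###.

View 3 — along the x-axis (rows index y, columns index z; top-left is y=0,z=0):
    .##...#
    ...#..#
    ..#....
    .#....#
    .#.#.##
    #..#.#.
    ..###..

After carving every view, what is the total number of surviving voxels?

voxel count = 49

before carving: 343 voxels (7×7×7)
V1 z: intersect with XY mask (30 set) -- 210 left
V2 y: intersect with XZ mask (32 set) -- 136 left
V3 x: intersect with YZ mask (18 set) -- 49 left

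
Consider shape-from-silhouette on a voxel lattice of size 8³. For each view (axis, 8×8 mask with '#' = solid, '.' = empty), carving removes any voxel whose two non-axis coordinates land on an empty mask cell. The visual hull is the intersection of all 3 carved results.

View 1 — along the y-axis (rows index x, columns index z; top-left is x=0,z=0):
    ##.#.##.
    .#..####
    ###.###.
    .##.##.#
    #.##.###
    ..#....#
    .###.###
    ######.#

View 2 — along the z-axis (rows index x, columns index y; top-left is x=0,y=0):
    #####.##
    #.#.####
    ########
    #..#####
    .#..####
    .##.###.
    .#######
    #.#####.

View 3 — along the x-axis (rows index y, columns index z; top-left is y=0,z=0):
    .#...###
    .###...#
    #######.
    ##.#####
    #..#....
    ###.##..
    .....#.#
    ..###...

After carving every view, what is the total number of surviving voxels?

before carving: 512 voxels (8×8×8)
carve view 1 (along y, XZ-mask fill 42/64): 336 voxels remain
carve view 2 (along z, XY-mask fill 50/64): 267 voxels remain
carve view 3 (along x, YZ-mask fill 34/64): 136 voxels remain

136 voxels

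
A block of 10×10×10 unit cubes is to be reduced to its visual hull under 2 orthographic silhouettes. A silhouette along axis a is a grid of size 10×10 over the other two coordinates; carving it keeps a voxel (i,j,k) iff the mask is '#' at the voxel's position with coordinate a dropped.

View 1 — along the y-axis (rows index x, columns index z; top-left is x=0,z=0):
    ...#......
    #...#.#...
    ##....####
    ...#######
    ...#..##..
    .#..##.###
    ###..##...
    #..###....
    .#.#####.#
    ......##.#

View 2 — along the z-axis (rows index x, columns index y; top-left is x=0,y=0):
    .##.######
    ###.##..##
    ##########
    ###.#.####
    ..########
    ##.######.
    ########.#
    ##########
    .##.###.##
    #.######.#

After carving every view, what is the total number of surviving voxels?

remaining voxels: 375

full grid |V| = 1000
carve view 1 (along y, XZ-mask fill 45/100): 450 voxels remain
carve view 2 (along z, XY-mask fill 83/100): 375 voxels remain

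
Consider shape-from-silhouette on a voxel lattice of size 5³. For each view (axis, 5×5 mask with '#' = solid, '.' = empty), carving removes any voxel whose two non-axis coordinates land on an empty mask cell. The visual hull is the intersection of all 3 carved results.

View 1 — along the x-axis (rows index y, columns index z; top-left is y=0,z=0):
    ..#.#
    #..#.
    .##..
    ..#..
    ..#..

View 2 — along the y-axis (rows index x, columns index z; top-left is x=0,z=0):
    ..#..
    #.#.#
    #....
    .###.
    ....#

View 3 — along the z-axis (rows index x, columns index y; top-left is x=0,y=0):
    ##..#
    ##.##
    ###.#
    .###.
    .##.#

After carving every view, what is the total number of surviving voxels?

voxel count = 12

before carving: 125 voxels (5×5×5)
  1. axis=0 (YZ plane), |mask|=8  ⇒  voxels=40
  2. axis=1 (XZ plane), |mask|=9  ⇒  voxels=18
  3. axis=2 (XY plane), |mask|=17  ⇒  voxels=12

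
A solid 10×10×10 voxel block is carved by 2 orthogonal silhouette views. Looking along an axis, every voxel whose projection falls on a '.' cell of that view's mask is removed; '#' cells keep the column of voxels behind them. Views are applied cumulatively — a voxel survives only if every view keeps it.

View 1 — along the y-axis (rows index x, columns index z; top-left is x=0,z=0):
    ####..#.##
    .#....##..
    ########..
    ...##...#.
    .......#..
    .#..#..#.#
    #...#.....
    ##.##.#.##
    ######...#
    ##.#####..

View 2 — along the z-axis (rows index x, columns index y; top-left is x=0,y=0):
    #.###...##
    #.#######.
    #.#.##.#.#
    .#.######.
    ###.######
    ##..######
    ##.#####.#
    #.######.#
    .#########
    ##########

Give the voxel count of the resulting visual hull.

|visual hull| = 381

start: 10×10×10 = 1000 voxels
[1] y-view keeps 49 columns → grid now 490
[2] z-view keeps 79 columns → grid now 381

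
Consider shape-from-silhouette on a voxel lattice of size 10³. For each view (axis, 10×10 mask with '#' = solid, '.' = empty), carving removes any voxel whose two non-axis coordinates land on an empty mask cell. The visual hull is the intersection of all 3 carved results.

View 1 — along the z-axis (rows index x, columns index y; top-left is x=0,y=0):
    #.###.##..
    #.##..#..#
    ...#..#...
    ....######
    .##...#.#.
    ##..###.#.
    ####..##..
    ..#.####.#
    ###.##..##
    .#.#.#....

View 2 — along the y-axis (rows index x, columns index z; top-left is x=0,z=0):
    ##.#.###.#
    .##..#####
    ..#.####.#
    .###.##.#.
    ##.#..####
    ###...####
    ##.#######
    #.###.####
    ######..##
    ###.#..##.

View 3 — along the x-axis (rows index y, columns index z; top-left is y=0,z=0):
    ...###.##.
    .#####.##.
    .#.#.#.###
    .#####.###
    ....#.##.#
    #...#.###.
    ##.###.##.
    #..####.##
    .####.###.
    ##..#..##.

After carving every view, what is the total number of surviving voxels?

voxel count = 223

initial block: 10^3 = 1000
  1. axis=2 (XY plane), |mask|=51  ⇒  voxels=510
  2. axis=1 (XZ plane), |mask|=71  ⇒  voxels=371
  3. axis=0 (YZ plane), |mask|=61  ⇒  voxels=223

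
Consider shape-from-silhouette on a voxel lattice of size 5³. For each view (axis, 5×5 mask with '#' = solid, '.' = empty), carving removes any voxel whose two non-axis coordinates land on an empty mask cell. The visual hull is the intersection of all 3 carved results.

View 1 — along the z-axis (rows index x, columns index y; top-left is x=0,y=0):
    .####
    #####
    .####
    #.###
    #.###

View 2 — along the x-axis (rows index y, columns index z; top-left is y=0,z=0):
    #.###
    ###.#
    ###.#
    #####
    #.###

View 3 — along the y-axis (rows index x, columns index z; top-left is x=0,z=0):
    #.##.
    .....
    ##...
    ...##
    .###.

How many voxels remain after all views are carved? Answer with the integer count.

full grid |V| = 125
V1 z: intersect with XY mask (21 set) -- 105 left
V2 x: intersect with YZ mask (21 set) -- 89 left
V3 y: intersect with XZ mask (10 set) -- 33 left

33 voxels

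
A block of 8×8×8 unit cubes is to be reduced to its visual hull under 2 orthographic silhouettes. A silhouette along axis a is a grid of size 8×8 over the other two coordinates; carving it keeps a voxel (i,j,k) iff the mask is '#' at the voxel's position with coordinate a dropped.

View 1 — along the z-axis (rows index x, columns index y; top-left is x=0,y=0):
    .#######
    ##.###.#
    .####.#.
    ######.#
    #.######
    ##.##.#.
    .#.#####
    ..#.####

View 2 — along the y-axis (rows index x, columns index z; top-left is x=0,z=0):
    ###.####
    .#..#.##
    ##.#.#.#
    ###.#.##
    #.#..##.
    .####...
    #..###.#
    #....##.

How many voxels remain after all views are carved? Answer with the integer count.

start: 8×8×8 = 512 voxels
step 1: project along z, AND mask (48/64) → |grid| = 384
step 2: project along y, AND mask (38/64) → |grid| = 233

|visual hull| = 233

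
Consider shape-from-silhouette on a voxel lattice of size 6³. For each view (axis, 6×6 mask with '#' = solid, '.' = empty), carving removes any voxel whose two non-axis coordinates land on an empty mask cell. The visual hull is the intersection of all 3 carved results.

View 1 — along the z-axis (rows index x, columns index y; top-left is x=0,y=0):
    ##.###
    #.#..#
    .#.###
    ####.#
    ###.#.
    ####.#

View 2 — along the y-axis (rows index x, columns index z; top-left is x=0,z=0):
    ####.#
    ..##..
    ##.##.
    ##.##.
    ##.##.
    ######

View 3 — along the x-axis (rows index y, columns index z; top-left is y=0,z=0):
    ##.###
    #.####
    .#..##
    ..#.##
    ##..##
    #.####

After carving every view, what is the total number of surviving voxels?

voxel count = 76

full grid |V| = 216
  1. axis=2 (XY plane), |mask|=26  ⇒  voxels=156
  2. axis=1 (XZ plane), |mask|=25  ⇒  voxels=113
  3. axis=0 (YZ plane), |mask|=25  ⇒  voxels=76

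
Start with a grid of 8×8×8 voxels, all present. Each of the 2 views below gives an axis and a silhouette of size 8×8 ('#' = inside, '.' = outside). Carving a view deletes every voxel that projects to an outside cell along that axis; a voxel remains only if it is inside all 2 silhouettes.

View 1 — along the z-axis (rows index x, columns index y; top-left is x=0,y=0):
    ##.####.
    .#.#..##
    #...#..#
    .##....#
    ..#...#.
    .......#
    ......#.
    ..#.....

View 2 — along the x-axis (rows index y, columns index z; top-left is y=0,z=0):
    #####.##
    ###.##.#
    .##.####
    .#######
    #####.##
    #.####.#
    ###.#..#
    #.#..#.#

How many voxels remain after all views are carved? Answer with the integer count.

remaining voxels: 120

initial block: 8^3 = 512
  1. axis=2 (XY plane), |mask|=21  ⇒  voxels=168
  2. axis=0 (YZ plane), |mask|=48  ⇒  voxels=120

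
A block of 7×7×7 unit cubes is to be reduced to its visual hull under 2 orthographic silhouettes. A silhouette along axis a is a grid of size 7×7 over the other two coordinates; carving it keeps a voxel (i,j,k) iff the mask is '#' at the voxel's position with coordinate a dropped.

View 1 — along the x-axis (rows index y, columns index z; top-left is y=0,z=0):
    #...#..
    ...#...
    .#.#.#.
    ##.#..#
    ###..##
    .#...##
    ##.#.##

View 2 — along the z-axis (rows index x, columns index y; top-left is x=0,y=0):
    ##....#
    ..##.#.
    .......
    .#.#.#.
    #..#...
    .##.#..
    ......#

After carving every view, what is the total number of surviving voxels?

46 voxels

start: 7×7×7 = 343 voxels
  1. axis=0 (YZ plane), |mask|=23  ⇒  voxels=161
  2. axis=2 (XY plane), |mask|=15  ⇒  voxels=46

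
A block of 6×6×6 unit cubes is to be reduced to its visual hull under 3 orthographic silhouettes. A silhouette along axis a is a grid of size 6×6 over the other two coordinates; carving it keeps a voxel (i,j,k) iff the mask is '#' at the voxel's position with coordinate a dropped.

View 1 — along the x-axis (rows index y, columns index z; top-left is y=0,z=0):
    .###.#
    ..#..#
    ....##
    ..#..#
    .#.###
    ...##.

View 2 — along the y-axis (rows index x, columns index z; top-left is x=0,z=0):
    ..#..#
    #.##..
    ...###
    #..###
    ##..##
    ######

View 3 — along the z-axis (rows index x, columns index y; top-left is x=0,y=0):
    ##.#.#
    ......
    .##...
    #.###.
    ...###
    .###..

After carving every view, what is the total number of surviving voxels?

before carving: 216 voxels (6×6×6)
step 1: project along x, AND mask (16/36) → |grid| = 96
step 2: project along y, AND mask (22/36) → |grid| = 62
step 3: project along z, AND mask (16/36) → |grid| = 28

voxel count = 28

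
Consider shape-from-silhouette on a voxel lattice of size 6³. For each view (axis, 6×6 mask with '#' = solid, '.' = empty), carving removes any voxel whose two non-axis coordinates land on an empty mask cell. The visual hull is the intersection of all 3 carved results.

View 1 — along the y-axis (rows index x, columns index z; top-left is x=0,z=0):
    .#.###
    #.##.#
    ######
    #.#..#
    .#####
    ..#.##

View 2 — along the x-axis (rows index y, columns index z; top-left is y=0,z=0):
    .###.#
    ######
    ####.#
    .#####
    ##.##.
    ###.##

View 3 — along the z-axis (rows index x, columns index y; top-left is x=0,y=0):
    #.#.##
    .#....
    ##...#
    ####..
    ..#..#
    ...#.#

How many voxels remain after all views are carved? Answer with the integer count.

voxel count = 55

full grid |V| = 216
after view 1 [y-axis, 25 of 36 cells solid] → remaining = 150
after view 2 [x-axis, 29 of 36 cells solid] → remaining = 121
after view 3 [z-axis, 16 of 36 cells solid] → remaining = 55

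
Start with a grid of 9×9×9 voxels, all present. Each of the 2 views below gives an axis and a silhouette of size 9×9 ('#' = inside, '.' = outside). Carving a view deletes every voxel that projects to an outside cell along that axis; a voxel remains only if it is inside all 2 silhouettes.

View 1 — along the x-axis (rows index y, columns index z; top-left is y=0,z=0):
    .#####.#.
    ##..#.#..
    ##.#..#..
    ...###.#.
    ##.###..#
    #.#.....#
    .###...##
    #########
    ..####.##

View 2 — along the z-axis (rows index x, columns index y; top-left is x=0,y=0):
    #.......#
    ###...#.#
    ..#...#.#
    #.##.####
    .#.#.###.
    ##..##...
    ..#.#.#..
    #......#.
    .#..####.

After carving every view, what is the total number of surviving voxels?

before carving: 729 voxels (9×9×9)
step 1: project along x, AND mask (47/81) → |grid| = 423
step 2: project along z, AND mask (36/81) → |grid| = 190

remaining voxels: 190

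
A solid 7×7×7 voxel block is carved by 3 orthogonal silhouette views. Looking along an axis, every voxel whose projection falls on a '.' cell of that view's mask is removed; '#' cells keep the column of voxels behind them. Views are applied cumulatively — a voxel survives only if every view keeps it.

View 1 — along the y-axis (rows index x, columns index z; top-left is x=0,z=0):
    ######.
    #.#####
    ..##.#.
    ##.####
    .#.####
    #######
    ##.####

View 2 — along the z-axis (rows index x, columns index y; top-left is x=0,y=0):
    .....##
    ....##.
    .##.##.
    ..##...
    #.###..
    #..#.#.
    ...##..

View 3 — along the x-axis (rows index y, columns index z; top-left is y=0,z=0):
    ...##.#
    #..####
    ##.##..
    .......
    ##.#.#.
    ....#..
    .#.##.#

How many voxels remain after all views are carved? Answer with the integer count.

34 voxels

start: 7×7×7 = 343 voxels
step 1: project along y, AND mask (39/49) → |grid| = 273
step 2: project along z, AND mask (19/49) → |grid| = 101
step 3: project along x, AND mask (21/49) → |grid| = 34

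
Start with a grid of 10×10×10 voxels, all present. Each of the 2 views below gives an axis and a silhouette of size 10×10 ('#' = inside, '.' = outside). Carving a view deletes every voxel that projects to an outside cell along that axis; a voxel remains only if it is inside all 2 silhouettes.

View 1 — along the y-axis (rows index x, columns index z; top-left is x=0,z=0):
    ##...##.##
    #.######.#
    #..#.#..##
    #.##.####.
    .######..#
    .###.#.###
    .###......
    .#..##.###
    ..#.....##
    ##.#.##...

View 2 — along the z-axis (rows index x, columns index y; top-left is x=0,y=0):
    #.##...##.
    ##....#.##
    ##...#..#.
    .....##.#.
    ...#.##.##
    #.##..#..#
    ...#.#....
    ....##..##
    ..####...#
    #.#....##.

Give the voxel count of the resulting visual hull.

remaining voxels: 246

before carving: 1000 voxels (10×10×10)
  1. axis=1 (XZ plane), |mask|=57  ⇒  voxels=570
  2. axis=2 (XY plane), |mask|=42  ⇒  voxels=246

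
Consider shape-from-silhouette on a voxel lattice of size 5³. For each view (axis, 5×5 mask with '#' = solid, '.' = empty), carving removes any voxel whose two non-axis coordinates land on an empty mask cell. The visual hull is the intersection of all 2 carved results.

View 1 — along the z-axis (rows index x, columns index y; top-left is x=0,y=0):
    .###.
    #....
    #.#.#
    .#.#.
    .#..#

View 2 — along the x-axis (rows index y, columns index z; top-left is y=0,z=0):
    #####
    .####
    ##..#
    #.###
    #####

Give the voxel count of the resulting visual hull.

|visual hull| = 46

start: 5×5×5 = 125 voxels
  1. axis=2 (XY plane), |mask|=11  ⇒  voxels=55
  2. axis=0 (YZ plane), |mask|=21  ⇒  voxels=46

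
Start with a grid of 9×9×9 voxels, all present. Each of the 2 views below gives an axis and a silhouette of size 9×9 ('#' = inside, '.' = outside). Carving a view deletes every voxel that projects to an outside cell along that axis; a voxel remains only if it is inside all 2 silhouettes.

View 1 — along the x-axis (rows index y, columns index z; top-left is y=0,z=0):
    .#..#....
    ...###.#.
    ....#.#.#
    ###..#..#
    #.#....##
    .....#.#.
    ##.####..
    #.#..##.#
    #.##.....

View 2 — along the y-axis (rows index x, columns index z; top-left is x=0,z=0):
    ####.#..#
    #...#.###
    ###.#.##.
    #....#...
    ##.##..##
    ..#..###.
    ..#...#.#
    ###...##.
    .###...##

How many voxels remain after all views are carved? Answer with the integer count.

before carving: 729 voxels (9×9×9)
[1] x-view keeps 34 columns → grid now 306
[2] y-view keeps 42 columns → grid now 158

|visual hull| = 158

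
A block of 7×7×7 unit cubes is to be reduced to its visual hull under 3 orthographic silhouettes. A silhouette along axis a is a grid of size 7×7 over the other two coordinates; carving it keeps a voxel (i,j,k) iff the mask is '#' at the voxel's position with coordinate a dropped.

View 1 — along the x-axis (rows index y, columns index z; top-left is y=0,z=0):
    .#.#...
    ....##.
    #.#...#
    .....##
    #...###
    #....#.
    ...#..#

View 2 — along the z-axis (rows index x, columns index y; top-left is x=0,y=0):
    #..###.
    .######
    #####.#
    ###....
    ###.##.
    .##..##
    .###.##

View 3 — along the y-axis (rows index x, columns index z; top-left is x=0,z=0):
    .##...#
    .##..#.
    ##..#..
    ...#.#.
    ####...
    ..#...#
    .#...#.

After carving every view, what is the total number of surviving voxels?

remaining voxels: 27

full grid |V| = 343
  1. axis=0 (YZ plane), |mask|=17  ⇒  voxels=119
  2. axis=2 (XY plane), |mask|=33  ⇒  voxels=80
  3. axis=1 (XZ plane), |mask|=19  ⇒  voxels=27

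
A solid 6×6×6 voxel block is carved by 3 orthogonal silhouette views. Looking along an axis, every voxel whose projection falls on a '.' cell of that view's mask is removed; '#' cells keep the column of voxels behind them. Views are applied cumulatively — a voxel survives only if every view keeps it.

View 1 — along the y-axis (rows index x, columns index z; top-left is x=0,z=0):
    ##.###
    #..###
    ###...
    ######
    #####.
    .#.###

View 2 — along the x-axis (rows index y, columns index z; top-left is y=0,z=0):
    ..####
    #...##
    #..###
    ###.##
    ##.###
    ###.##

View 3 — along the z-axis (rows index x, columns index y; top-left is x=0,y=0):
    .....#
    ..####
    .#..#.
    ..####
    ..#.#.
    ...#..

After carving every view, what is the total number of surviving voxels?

50 voxels

full grid |V| = 216
carve view 1 (along y, XZ-mask fill 27/36): 162 voxels remain
carve view 2 (along x, YZ-mask fill 26/36): 118 voxels remain
carve view 3 (along z, XY-mask fill 14/36): 50 voxels remain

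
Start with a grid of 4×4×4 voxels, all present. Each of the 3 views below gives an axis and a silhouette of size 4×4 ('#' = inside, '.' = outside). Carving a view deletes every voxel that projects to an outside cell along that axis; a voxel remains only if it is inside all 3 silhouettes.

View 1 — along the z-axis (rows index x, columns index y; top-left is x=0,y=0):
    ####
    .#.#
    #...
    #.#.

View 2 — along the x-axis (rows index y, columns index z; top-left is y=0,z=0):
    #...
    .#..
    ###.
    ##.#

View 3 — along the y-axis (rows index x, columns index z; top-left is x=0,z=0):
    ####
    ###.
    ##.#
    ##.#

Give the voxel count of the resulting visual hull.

15 voxels

full grid |V| = 64
[1] z-view keeps 9 columns → grid now 36
[2] x-view keeps 8 columns → grid now 17
[3] y-view keeps 13 columns → grid now 15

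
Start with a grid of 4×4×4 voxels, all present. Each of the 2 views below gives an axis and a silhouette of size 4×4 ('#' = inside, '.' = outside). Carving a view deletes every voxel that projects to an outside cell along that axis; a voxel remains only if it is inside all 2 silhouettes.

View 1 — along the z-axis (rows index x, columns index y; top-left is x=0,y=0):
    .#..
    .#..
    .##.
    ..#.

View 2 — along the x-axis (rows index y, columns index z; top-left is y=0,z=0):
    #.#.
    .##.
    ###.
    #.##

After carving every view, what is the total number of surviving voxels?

full grid |V| = 64
step 1: project along z, AND mask (5/16) → |grid| = 20
step 2: project along x, AND mask (10/16) → |grid| = 12

12 voxels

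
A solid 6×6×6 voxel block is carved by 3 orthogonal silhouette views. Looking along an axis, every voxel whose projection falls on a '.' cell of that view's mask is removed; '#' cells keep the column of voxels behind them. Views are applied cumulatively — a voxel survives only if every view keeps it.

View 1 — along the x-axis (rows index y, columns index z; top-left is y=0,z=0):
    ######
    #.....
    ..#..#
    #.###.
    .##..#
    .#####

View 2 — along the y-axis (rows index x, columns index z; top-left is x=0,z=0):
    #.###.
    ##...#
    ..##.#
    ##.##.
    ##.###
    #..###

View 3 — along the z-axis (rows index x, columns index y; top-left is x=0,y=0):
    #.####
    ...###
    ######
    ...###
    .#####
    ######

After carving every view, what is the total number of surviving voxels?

before carving: 216 voxels (6×6×6)
[1] x-view keeps 21 columns → grid now 126
[2] y-view keeps 23 columns → grid now 77
[3] z-view keeps 28 columns → grid now 61

voxel count = 61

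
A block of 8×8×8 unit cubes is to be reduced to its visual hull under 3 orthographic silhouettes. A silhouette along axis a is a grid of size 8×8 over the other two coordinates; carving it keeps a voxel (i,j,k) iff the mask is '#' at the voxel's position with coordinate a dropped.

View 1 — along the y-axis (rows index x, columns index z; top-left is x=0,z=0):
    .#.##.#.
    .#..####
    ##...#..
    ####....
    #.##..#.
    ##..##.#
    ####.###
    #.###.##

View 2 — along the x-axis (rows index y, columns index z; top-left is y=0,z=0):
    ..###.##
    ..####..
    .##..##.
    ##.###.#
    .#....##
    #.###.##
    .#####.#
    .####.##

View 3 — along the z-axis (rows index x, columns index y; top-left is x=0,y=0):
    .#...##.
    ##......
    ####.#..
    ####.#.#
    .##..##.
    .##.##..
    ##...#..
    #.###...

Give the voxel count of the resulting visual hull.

initial block: 8^3 = 512
[1] y-view keeps 38 columns → grid now 304
[2] x-view keeps 40 columns → grid now 185
[3] z-view keeps 31 columns → grid now 79

|visual hull| = 79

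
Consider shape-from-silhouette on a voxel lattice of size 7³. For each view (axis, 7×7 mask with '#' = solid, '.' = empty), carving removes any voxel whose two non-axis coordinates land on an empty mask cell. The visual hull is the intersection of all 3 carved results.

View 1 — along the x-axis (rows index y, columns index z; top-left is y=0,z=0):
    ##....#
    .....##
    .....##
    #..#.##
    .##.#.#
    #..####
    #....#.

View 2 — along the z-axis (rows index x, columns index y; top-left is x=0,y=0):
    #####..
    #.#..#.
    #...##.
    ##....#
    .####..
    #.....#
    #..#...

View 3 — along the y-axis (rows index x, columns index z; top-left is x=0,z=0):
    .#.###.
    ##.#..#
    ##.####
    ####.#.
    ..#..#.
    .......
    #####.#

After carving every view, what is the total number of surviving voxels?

full grid |V| = 343
V1 x: intersect with YZ mask (22 set) -- 154 left
V2 z: intersect with XY mask (22 set) -- 68 left
V3 y: intersect with XZ mask (27 set) -- 40 left

voxel count = 40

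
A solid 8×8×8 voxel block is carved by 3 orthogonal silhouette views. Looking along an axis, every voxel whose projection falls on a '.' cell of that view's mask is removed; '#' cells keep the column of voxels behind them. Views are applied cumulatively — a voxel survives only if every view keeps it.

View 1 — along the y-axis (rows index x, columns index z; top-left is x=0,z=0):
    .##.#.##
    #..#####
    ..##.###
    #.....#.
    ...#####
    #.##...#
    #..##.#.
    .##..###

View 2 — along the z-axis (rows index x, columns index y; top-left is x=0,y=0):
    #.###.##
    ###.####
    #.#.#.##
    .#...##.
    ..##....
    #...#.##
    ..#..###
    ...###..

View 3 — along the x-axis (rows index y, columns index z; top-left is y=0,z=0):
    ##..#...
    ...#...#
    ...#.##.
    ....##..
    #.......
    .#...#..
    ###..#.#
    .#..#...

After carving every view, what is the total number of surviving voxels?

before carving: 512 voxels (8×8×8)
step 1: project along y, AND mask (36/64) → |grid| = 288
step 2: project along z, AND mask (34/64) → |grid| = 160
step 3: project along x, AND mask (20/64) → |grid| = 46

remaining voxels: 46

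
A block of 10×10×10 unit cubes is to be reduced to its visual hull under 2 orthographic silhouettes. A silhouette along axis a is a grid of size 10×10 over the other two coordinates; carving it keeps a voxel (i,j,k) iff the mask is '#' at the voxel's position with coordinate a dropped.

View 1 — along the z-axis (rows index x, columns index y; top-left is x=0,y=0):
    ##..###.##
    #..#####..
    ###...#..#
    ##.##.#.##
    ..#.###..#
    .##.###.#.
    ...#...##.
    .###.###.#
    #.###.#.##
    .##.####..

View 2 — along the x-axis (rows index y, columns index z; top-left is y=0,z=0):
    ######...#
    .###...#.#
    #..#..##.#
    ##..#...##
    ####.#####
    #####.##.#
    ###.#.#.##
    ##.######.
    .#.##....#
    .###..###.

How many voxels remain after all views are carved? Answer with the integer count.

382 voxels

start: 10×10×10 = 1000 voxels
  1. axis=2 (XY plane), |mask|=59  ⇒  voxels=590
  2. axis=0 (YZ plane), |mask|=64  ⇒  voxels=382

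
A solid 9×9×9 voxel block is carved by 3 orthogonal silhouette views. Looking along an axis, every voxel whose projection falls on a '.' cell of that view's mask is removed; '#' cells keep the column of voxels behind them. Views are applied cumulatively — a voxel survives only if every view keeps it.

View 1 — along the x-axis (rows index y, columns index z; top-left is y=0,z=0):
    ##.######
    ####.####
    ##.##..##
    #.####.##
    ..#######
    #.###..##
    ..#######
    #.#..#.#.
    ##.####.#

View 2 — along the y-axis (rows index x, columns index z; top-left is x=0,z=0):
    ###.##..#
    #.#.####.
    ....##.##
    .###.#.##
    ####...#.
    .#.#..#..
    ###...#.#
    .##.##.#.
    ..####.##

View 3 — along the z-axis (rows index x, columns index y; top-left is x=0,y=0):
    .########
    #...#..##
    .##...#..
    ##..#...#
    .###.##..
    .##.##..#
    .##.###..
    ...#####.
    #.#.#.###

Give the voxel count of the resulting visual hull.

176 voxels

initial block: 9^3 = 729
V1 x: intersect with YZ mask (60 set) -- 540 left
V2 y: intersect with XZ mask (46 set) -- 306 left
V3 z: intersect with XY mask (45 set) -- 176 left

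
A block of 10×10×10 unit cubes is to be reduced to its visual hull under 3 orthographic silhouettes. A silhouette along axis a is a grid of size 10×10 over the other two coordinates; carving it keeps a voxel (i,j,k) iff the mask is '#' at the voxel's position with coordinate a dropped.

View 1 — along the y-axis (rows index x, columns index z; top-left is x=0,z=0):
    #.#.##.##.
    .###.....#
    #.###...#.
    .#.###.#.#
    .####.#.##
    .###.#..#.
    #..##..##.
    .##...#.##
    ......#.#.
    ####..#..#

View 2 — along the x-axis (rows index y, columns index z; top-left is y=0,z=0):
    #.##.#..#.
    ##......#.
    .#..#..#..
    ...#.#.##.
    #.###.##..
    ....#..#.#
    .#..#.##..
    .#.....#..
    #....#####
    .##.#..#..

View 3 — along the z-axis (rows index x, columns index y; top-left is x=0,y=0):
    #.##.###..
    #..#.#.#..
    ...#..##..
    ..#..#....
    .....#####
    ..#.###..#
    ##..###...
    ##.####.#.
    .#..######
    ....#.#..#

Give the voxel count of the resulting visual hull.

initial block: 10^3 = 1000
[1] y-view keeps 51 columns → grid now 510
[2] x-view keeps 40 columns → grid now 196
[3] z-view keeps 47 columns → grid now 85

remaining voxels: 85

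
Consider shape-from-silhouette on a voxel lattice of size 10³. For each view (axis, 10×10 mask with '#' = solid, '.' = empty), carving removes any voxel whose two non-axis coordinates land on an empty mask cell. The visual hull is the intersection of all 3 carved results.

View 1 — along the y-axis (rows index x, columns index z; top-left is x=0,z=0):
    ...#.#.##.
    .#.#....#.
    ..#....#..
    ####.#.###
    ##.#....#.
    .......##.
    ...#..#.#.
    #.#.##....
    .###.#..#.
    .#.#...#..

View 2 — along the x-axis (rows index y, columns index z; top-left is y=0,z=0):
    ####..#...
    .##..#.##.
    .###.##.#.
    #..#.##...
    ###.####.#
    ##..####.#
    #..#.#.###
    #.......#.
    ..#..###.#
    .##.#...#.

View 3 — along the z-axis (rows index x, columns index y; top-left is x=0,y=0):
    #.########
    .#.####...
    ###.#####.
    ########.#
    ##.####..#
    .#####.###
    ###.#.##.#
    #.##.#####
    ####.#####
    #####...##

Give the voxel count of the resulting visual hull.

full grid |V| = 1000
carve view 1 (along y, XZ-mask fill 38/100): 380 voxels remain
carve view 2 (along x, YZ-mask fill 52/100): 201 voxels remain
carve view 3 (along z, XY-mask fill 77/100): 161 voxels remain

remaining voxels: 161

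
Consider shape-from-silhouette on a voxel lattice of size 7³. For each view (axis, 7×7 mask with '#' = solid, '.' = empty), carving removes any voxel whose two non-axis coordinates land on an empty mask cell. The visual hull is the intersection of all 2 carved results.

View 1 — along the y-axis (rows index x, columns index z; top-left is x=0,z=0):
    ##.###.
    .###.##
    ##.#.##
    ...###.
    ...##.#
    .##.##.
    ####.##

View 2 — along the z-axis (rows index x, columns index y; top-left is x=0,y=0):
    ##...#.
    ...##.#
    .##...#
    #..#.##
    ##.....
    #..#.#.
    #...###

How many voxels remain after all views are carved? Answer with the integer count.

initial block: 7^3 = 343
step 1: project along y, AND mask (31/49) → |grid| = 217
step 2: project along z, AND mask (22/49) → |grid| = 99

99 voxels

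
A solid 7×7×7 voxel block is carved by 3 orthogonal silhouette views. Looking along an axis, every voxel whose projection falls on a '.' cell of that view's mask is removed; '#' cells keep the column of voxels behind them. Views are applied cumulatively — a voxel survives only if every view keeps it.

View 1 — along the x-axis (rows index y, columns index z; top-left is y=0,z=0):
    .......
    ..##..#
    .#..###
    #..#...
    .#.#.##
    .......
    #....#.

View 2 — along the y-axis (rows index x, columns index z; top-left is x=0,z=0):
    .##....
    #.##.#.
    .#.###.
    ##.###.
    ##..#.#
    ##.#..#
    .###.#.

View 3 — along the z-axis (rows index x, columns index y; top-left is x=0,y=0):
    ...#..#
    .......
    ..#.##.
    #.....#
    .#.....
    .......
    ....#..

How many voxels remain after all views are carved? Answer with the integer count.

start: 7×7×7 = 343 voxels
[1] x-view keeps 15 columns → grid now 105
[2] y-view keeps 27 columns → grid now 59
[3] z-view keeps 9 columns → grid now 12

voxel count = 12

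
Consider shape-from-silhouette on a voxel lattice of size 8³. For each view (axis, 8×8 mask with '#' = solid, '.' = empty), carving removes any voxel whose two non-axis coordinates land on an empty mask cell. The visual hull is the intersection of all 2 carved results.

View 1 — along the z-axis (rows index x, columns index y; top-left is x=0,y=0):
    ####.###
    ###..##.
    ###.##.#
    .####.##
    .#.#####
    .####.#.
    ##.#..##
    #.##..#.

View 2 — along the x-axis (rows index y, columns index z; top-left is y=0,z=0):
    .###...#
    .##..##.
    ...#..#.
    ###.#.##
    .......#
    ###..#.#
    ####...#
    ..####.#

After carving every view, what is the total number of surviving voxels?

initial block: 8^3 = 512
step 1: project along z, AND mask (44/64) → |grid| = 352
step 2: project along x, AND mask (32/64) → |grid| = 180

|visual hull| = 180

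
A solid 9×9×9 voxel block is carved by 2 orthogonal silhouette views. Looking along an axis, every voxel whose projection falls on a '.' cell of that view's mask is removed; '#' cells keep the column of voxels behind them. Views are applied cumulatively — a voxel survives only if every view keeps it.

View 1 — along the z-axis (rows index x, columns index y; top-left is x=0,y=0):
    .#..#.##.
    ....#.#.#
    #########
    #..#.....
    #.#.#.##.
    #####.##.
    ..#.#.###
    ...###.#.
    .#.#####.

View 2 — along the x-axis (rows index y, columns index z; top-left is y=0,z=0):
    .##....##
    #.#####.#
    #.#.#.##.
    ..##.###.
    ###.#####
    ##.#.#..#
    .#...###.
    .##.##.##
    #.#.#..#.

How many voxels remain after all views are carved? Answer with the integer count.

250 voxels

full grid |V| = 729
[1] z-view keeps 45 columns → grid now 405
[2] x-view keeps 48 columns → grid now 250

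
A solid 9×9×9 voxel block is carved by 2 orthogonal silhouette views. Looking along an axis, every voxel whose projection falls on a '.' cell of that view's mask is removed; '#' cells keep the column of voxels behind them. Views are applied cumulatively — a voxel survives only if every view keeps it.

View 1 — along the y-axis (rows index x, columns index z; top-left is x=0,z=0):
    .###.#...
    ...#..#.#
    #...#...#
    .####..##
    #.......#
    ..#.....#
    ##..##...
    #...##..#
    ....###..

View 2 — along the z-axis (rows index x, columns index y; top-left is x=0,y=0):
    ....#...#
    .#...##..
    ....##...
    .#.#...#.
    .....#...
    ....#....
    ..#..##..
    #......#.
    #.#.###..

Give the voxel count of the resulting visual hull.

start: 9×9×9 = 729 voxels
  1. axis=1 (XZ plane), |mask|=31  ⇒  voxels=279
  2. axis=2 (XY plane), |mask|=22  ⇒  voxels=80

80 voxels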